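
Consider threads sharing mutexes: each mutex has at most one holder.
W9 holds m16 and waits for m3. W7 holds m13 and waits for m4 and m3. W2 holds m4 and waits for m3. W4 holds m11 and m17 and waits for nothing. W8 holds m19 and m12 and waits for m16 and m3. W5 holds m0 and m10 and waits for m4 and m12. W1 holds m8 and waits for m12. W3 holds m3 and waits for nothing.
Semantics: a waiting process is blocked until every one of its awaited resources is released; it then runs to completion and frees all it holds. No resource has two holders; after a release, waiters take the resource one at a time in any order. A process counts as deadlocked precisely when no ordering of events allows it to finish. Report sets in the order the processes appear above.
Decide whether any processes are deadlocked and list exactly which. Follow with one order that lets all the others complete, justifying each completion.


The deadlocked set is empty.
Key observation: the wait relation is loop-free; peeling off processes with no waits unwinds the whole state.
One completion order for the rest: W3, W2, W9, W7, W4, W8, W1, W5.
Step-by-step check:
  W3: no waits; runs immediately, freeing m3
  W2 waits on m3 — all released -> runs and releases m4
  W9 waits on m3 — all released -> runs and releases m16
  W7 waits on m4 and m3 — all released -> runs and releases m13
  W4: no waits; runs immediately, freeing m11 and m17
  W8 waits on m16 and m3 — all released -> runs and releases m19 and m12
  W1 waits on m12 — all released -> runs and releases m8
  W5 waits on m4 and m12 — all released -> runs and releases m0 and m10


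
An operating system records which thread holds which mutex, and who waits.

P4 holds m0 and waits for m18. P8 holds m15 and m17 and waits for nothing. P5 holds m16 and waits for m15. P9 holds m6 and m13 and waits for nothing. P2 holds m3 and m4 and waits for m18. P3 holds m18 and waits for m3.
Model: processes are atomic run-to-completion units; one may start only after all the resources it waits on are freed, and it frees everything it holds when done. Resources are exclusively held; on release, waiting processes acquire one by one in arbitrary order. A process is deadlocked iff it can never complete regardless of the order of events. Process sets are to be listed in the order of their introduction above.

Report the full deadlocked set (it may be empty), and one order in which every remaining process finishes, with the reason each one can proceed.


Deadlocked: P4, P2 and P3.
Key observation: the waits loop around P3 -> P2 -> P3 with no way out; P4 waits into the deadlock from upstream.
A valid finishing order for the others: P8, P9, P5.
Check, step by step:
  run P8 (it waits on nothing); releases m15 and m17
  run P9 (it waits on nothing); releases m6 and m13
  P5: everything it awaited (m15) is free; runs, freeing m16


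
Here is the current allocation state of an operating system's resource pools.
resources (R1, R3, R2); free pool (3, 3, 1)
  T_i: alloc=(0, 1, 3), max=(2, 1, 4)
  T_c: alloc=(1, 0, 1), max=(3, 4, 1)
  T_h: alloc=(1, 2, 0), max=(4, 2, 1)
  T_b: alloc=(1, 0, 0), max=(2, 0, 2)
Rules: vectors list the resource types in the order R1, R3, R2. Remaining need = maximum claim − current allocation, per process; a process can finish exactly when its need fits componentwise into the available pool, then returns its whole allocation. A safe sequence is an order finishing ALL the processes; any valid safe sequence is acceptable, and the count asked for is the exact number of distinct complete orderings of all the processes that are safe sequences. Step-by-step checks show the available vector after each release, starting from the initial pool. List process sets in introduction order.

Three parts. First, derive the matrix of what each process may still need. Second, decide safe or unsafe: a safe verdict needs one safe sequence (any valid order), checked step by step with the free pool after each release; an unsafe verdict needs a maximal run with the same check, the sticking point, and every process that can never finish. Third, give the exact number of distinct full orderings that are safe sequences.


(1) Outstanding need per process (order R1, R3, R2):
  T_i: (2, 0, 1)
  T_c: (2, 4, 0)
  T_h: (3, 0, 1)
  T_b: (1, 0, 2)
(2) SAFE. One safe sequence: T_i, T_h, T_b, T_c.
Key observation: reading the order forward, T_i is the first process whose need (2, 0, 1) meets the free pool (3, 3, 1) exactly on a resource it requests.
Walking it through:
  pool = (3, 3, 1)
  T_i needs (2, 0, 1) <= (3, 3, 1) -> finishes; pool += (0, 1, 3) = (3, 4, 4)
  T_h needs (3, 0, 1) <= (3, 4, 4) -> finishes; pool += (1, 2, 0) = (4, 6, 4)
  T_b needs (1, 0, 2) <= (4, 6, 4) -> finishes; pool += (1, 0, 0) = (5, 6, 4)
  T_c needs (2, 4, 0) <= (5, 6, 4) -> finishes; pool += (1, 0, 1) = (6, 6, 5)
(3) The exact count: 10 of the possible complete orderings are safe sequences.


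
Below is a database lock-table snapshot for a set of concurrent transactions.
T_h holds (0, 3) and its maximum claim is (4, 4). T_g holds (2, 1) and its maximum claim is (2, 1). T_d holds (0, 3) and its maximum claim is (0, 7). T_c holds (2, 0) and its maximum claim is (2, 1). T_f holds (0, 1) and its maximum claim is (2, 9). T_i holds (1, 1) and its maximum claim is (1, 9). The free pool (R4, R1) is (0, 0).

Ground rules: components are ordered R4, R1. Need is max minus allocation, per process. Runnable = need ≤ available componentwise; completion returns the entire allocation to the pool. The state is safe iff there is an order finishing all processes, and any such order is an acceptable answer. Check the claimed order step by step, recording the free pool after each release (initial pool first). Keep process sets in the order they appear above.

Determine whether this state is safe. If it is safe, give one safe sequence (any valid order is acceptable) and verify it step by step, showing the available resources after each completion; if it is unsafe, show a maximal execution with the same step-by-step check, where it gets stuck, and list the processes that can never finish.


UNSAFE — no complete ordering exists.
Key observation: no order helps: past T_g, T_c, T_h, T_d, the free pool tops out at (4, 7), below what each blocked process needs in R1.
The run T_g, T_c, T_h, T_d cannot be extended any further. Step-by-step check:
  pool = (0, 0)
  T_g: need (0, 0) fits (0, 0); releases (2, 1), pool now (2, 1)
  T_c: need (0, 1) fits (2, 1); releases (2, 0), pool now (4, 1)
  T_h: need (4, 1) fits (4, 1); releases (0, 3), pool now (4, 4)
  T_d: need (0, 4) fits (4, 4); releases (0, 3), pool now (4, 7)
  blocked: T_f wants (2, 8), pool (4, 7) — not enough R1
  blocked: T_i wants (0, 8), pool (4, 7) — not enough R1
Processes that can never finish: T_f and T_i.


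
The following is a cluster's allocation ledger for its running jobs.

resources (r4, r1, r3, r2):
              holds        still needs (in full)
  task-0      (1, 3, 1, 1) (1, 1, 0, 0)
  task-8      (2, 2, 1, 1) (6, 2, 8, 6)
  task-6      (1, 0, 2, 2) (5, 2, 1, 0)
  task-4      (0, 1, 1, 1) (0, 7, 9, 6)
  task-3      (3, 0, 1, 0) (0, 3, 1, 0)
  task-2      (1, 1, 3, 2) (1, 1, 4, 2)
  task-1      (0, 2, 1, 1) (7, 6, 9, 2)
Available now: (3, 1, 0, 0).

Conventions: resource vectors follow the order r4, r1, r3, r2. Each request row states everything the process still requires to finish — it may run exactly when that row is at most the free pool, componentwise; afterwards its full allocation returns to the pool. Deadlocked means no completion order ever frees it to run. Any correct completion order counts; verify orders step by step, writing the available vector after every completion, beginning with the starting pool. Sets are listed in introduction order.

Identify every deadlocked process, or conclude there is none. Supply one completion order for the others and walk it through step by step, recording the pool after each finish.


The deadlocked set is task-8, task-4 and task-1.
Key observation: once task-0, task-3, task-6, task-2 finish, the pool peaks at (9, 5, 7, 5) — and every remaining process still needs more r3 than that.
The rest can finish in the order task-0, task-3, task-6, task-2. Walking it through:
  pool = (3, 1, 0, 0)
  run task-0 (needs (1, 1, 0, 0), free (3, 1, 0, 0)); after release of (1, 3, 1, 1) the pool is (4, 4, 1, 1)
  run task-3 (needs (0, 3, 1, 0), free (4, 4, 1, 1)); after release of (3, 0, 1, 0) the pool is (7, 4, 2, 1)
  run task-6 (needs (5, 2, 1, 0), free (7, 4, 2, 1)); after release of (1, 0, 2, 2) the pool is (8, 4, 4, 3)
  run task-2 (needs (1, 1, 4, 2), free (8, 4, 4, 3)); after release of (1, 1, 3, 2) the pool is (9, 5, 7, 5)
The blocked processes can never fit:
  task-8 cannot run: need (6, 2, 8, 6) vs free (9, 5, 7, 5) (insufficient r3 and r2)
  task-4 cannot run: need (0, 7, 9, 6) vs free (9, 5, 7, 5) (insufficient r1, r3 and r2)
  task-1 cannot run: need (7, 6, 9, 2) vs free (9, 5, 7, 5) (insufficient r1 and r3)


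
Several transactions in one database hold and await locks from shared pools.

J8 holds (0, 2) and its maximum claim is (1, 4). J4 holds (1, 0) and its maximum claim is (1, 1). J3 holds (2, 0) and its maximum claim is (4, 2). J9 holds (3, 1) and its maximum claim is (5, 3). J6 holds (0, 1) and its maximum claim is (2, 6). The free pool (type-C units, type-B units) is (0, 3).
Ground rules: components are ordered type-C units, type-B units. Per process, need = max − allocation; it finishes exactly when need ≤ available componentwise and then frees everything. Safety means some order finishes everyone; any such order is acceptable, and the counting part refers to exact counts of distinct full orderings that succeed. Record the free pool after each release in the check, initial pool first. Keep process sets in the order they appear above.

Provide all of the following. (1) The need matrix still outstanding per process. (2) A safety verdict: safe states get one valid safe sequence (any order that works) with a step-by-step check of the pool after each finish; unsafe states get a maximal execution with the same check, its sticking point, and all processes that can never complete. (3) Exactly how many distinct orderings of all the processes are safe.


(1) Remaining need (order type-C units, type-B units):
  J8: (1, 2)
  J4: (0, 1)
  J3: (2, 2)
  J9: (2, 2)
  J6: (2, 5)
(2) The state is UNSAFE.
Key observation: after J4, J8 complete, (1, 5) is the best the pool ever gets, yet each leftover process wants more type-C units.
Going as far as possible: J4, J8; after that, nothing fits. Check, step by step:
  pool = (0, 3)
  run J4 (needs (0, 1), free (0, 3)); after release of (1, 0) the pool is (1, 3)
  run J8 (needs (1, 2), free (1, 3)); after release of (0, 2) the pool is (1, 5)
  J3 still needs (2, 2) but only (1, 5) is free — short on type-C units
  J9 still needs (2, 2) but only (1, 5) is free — short on type-C units
  J6 still needs (2, 5) but only (1, 5) is free — short on type-C units
Permanently blocked: J3, J9 and J6.
(3) Exactly 0 of the possible complete orderings are safe sequences.


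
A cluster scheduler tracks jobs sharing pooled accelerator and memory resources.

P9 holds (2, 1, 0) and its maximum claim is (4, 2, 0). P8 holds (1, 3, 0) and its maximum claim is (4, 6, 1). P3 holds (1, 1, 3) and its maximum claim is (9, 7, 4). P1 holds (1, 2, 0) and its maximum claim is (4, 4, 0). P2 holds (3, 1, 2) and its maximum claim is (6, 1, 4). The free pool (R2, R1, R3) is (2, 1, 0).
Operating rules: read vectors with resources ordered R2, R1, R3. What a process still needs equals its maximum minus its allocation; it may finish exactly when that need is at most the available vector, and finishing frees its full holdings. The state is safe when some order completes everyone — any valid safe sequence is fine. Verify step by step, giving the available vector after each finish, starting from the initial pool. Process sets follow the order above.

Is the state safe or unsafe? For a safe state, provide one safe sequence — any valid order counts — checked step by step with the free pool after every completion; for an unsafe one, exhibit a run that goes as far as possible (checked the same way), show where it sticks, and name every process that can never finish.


UNSAFE.
Key observation: after P9, P1 complete, (5, 4, 0) is the best the pool ever gets, yet each leftover process wants more R3.
Going as far as possible: P9, P1; after that, nothing fits. Verifying each step:
  pool = (2, 1, 0)
  P9 needs (2, 1, 0) <= (2, 1, 0) -> finishes; pool += (2, 1, 0) = (4, 2, 0)
  P1 needs (3, 2, 0) <= (4, 2, 0) -> finishes; pool += (1, 2, 0) = (5, 4, 0)
  blocked: P8 wants (3, 3, 1), pool (5, 4, 0) — not enough R3
  blocked: P3 wants (8, 6, 1), pool (5, 4, 0) — not enough R2, R1 and R3
  blocked: P2 wants (3, 0, 2), pool (5, 4, 0) — not enough R3
Processes that can never finish: P8, P3 and P2.


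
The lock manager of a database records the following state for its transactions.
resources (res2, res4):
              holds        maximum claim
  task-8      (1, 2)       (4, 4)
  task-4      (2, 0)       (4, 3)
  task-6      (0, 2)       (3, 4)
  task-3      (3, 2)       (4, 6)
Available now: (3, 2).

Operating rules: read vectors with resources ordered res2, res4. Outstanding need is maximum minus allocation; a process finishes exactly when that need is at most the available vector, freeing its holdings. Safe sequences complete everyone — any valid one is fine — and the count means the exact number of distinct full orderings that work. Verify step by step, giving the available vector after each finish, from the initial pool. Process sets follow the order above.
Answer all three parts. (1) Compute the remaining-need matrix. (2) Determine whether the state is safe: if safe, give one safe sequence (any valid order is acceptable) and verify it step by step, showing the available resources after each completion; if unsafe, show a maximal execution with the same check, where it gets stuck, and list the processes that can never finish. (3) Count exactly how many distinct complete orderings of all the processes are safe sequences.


(1) Remaining need (order res2, res4):
  task-8: (3, 2)
  task-4: (2, 3)
  task-6: (3, 2)
  task-3: (1, 4)
(2) SAFE — a valid safe sequence is task-8, task-4, task-6, task-3.
Key observation: task-8 marks the first exact bind of the order: its need (3, 2) fits the free (3, 2) with zero slack on a requested resource.
Walking it through:
  pool = (3, 2)
  task-8: need (3, 2) fits (3, 2); releases (1, 2), pool now (4, 4)
  task-4: need (2, 3) fits (4, 4); releases (2, 0), pool now (6, 4)
  task-6: need (3, 2) fits (6, 4); releases (0, 2), pool now (6, 6)
  task-3: need (1, 4) fits (6, 6); releases (3, 2), pool now (9, 8)
(3) Precisely 12 of the possible complete orderings are safe sequences.


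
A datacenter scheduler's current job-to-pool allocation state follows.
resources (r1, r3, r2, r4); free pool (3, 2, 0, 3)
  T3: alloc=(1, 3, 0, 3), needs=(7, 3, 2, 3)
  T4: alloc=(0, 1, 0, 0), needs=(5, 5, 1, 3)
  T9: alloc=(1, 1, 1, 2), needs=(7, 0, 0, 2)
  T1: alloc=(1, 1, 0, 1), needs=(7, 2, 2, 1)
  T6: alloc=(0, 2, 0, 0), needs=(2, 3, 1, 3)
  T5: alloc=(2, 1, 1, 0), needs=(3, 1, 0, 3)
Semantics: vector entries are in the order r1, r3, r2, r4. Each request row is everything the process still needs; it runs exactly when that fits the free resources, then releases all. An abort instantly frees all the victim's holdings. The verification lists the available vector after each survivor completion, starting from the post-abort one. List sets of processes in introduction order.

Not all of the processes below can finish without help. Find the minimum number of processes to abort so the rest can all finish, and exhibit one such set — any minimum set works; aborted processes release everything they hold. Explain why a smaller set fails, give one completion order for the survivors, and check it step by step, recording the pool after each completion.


Minimum abort set: T9 and T1.
Key observation: the deadlocked T3 becomes finishable only because T9 and T1 released (2, 2, 1, 3); it completes at step 4 below.
No one abort is enough; case by case: T3 alone leaves T9 blocked (short on r1); T4 alone leaves T3 blocked (short on r1 and r2); T9 alone leaves T3 blocked (short on r1); T1 alone leaves T3 blocked (short on r1 and r2); T6 alone leaves T3 blocked (short on r1 and r2); T5 alone leaves T3 blocked (short on r1 and r2).
The survivors complete as T5, T4, T6, T3. Check, step by step (starting from the post-abort pool):
  pool = (5, 4, 1, 6)
  run T5 (needs (3, 1, 0, 3), free (5, 4, 1, 6)); after release of (2, 1, 1, 0) the pool is (7, 5, 2, 6)
  run T4 (needs (5, 5, 1, 3), free (7, 5, 2, 6)); after release of (0, 1, 0, 0) the pool is (7, 6, 2, 6)
  run T6 (needs (2, 3, 1, 3), free (7, 6, 2, 6)); after release of (0, 2, 0, 0) the pool is (7, 8, 2, 6)
  run T3 (needs (7, 3, 2, 3), free (7, 8, 2, 6)); after release of (1, 3, 0, 3) the pool is (8, 11, 2, 9)


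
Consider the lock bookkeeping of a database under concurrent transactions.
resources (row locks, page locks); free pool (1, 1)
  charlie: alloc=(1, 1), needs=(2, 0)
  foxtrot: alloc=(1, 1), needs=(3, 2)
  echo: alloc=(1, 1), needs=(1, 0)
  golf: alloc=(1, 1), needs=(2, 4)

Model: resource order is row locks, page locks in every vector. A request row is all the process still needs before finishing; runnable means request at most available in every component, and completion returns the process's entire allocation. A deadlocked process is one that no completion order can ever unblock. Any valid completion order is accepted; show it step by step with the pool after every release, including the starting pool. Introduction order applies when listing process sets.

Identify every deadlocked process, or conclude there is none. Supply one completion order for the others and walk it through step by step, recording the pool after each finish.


The deadlocked set is empty.
Key observation: the pool covers echo at once, and every later process fits after earlier releases.
One completion order for the rest: echo, charlie, foxtrot, golf. Verifying each step:
  pool = (1, 1)
  run echo (needs (1, 0), free (1, 1)); after release of (1, 1) the pool is (2, 2)
  run charlie (needs (2, 0), free (2, 2)); after release of (1, 1) the pool is (3, 3)
  run foxtrot (needs (3, 2), free (3, 3)); after release of (1, 1) the pool is (4, 4)
  run golf (needs (2, 4), free (4, 4)); after release of (1, 1) the pool is (5, 5)


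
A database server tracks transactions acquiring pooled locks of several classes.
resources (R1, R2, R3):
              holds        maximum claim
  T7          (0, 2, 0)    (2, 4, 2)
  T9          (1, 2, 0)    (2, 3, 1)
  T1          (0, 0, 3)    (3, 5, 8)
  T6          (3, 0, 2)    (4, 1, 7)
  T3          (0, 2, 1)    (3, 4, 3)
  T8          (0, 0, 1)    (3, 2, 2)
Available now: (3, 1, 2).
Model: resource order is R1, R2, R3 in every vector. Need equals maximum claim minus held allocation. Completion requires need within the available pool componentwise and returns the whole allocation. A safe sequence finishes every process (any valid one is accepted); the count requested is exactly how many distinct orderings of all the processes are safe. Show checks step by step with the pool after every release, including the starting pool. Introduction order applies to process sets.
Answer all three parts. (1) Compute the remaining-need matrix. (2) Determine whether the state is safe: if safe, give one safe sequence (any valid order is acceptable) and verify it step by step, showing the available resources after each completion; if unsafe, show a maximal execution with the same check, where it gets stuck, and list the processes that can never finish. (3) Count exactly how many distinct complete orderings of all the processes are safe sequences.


(1) Need matrix, components ordered R1, R2, R3:
  T7: (2, 2, 2)
  T9: (1, 1, 1)
  T1: (3, 5, 5)
  T6: (1, 1, 5)
  T3: (3, 2, 2)
  T8: (3, 2, 1)
(2) UNSAFE — no complete ordering exists.
Key observation: T9, T7, T3, T8 can finish, but then (4, 7, 4) is all there is, and the blocked group's R3 demands exceed it.
A maximal execution: T9, T7, T3, T8 — then nothing else fits. Check, step by step:
  pool = (3, 1, 2)
  T9: need (1, 1, 1) fits (3, 1, 2); releases (1, 2, 0), pool now (4, 3, 2)
  T7: need (2, 2, 2) fits (4, 3, 2); releases (0, 2, 0), pool now (4, 5, 2)
  T3: need (3, 2, 2) fits (4, 5, 2); releases (0, 2, 1), pool now (4, 7, 3)
  T8: need (3, 2, 1) fits (4, 7, 3); releases (0, 0, 1), pool now (4, 7, 4)
  blocked: T1 wants (3, 5, 5), pool (4, 7, 4) — not enough R3
  blocked: T6 wants (1, 1, 5), pool (4, 7, 4) — not enough R3
Never able to finish: T1 and T6.
(3) The exact count: 0 of the possible complete orderings are safe sequences.


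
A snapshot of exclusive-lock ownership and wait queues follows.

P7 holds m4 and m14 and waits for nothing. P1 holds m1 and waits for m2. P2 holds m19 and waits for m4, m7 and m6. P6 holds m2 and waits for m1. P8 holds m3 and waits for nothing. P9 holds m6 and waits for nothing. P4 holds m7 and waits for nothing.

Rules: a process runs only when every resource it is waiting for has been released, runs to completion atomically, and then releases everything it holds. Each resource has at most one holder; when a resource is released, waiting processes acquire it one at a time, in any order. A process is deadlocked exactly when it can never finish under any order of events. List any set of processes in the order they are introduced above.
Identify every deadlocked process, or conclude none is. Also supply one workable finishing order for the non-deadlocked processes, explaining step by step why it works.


Deadlocked set: P1 and P6.
Key observation: the cycle P1 -> P6 -> P1 can never break — each member waits on the next; no other process is dragged down with it.
One completion order for the rest: P4, P9, P7, P2, P8.
Verifying each step:
  P4: no waits; runs immediately, freeing m7
  P9: no waits; runs immediately, freeing m6
  P7: no waits; runs immediately, freeing m4 and m14
  run P2 (all its waits — m4, m7 and m6 — are resolved); releases m19
  P8: no waits; runs immediately, freeing m3


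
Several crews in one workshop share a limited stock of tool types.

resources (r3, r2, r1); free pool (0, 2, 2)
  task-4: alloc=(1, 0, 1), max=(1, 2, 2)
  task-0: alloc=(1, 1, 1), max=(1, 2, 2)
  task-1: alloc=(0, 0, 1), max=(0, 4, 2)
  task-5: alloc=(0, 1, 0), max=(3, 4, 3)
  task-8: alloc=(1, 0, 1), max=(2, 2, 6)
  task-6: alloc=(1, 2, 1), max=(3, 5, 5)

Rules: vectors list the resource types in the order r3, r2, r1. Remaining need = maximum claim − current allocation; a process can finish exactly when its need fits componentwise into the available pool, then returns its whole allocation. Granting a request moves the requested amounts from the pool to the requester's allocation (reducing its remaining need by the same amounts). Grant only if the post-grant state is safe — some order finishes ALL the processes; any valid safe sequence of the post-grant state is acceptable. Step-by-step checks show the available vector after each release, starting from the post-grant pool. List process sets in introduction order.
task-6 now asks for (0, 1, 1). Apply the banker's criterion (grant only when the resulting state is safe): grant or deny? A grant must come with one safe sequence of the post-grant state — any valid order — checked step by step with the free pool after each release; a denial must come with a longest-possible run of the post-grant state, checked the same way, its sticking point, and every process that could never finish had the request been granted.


GRANT. The post-grant state is safe; one safe sequence: task-0, task-4, task-6, task-8, task-5, task-1.
Key observation: granting shrinks the pool to (0, 1, 1), yet task-0 still fits and the chain goes through.
Step-by-step check of the post-grant state:
  pool = (0, 1, 1)
  run task-0 (needs (0, 1, 1), free (0, 1, 1)); after release of (1, 1, 1) the pool is (1, 2, 2)
  run task-4 (needs (0, 2, 1), free (1, 2, 2)); after release of (1, 0, 1) the pool is (2, 2, 3)
  run task-6 (needs (2, 2, 3), free (2, 2, 3)); after release of (1, 3, 2) the pool is (3, 5, 5)
  run task-8 (needs (1, 2, 5), free (3, 5, 5)); after release of (1, 0, 1) the pool is (4, 5, 6)
  run task-5 (needs (3, 3, 3), free (4, 5, 6)); after release of (0, 1, 0) the pool is (4, 6, 6)
  run task-1 (needs (0, 4, 1), free (4, 6, 6)); after release of (0, 0, 1) the pool is (4, 6, 7)


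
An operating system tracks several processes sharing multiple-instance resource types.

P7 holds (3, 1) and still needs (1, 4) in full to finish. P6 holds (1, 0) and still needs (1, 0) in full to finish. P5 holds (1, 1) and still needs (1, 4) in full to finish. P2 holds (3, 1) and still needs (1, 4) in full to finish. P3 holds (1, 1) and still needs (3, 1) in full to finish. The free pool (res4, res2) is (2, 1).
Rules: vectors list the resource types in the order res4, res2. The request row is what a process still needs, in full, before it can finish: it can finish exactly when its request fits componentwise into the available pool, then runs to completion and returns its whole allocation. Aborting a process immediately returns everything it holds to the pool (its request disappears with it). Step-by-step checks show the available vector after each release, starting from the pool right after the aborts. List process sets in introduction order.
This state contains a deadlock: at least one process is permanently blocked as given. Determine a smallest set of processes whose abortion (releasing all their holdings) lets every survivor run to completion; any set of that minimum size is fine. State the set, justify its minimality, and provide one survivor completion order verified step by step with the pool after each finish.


Minimum abort set: P7 and P5.
Key observation: before aborting P7 and P5, P2 was permanently blocked — no order could ever run it; afterwards it completes at step 3.
No one abort is enough; case by case: P7 alone leaves P5 blocked (short on res2); P6 alone leaves P7 blocked (short on res2); P5 alone leaves P7 blocked (short on res2); P2 alone leaves P7 blocked (short on res2); P3 alone leaves P7 blocked (short on res2).
The survivors complete as P3, P6, P2. Verifying each step (starting from the post-abort pool):
  pool = (6, 3)
  run P3 (needs (3, 1), free (6, 3)); after release of (1, 1) the pool is (7, 4)
  run P6 (needs (1, 0), free (7, 4)); after release of (1, 0) the pool is (8, 4)
  run P2 (needs (1, 4), free (8, 4)); after release of (3, 1) the pool is (11, 5)


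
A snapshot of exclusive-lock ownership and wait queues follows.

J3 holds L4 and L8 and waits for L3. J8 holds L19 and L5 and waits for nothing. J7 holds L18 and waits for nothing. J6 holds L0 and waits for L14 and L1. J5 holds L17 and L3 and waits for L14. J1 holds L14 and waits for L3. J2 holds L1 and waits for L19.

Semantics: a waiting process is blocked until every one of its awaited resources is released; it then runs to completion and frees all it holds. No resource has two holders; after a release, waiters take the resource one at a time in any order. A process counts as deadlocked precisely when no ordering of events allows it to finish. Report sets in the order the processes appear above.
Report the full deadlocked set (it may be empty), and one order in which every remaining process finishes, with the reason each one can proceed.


Deadlocked set: J3, J6, J5 and J1.
Key observation: the wait chain closes on itself along J5 -> J1 -> J5; J3 and J6 wait into the deadlock from upstream.
The rest can finish in the order J8, J7, J2.
Step-by-step check:
  J8 waits on nothing -> runs at once and releases L19 and L5
  J7 waits on nothing -> runs at once and releases L18
  J2: everything it awaited (L19) is free; runs, freeing L1


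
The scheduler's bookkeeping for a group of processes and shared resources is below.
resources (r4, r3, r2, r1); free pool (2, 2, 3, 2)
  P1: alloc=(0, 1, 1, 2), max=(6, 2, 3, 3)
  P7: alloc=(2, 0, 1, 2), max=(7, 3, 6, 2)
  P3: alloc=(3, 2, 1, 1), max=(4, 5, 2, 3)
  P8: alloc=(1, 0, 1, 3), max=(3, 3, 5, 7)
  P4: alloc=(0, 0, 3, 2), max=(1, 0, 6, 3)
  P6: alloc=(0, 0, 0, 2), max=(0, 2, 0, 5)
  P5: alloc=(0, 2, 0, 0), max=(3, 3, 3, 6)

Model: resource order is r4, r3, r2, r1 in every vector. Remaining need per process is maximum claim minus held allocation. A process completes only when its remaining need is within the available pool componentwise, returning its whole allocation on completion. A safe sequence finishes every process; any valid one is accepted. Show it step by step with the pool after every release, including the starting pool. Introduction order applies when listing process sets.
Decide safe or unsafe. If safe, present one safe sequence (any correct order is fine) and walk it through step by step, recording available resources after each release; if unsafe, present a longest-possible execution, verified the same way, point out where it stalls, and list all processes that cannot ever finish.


UNSAFE — no complete ordering exists.
Key observation: after P4, P6 the pool peaks at (2, 2, 6, 6), and each blocked process is short somewhere: P1 on r4; P7 on r4, r3; P3 on r3; P8 on r3; P5 on r4.
Going as far as possible: P4, P6; after that, nothing fits. Walking it through:
  pool = (2, 2, 3, 2)
  P4 needs (1, 0, 3, 1) <= (2, 2, 3, 2) -> finishes; pool += (0, 0, 3, 2) = (2, 2, 6, 4)
  P6 needs (0, 2, 0, 3) <= (2, 2, 6, 4) -> finishes; pool += (0, 0, 0, 2) = (2, 2, 6, 6)
  blocked: P1 wants (6, 1, 2, 1), pool (2, 2, 6, 6) — not enough r4
  blocked: P7 wants (5, 3, 5, 0), pool (2, 2, 6, 6) — not enough r4 and r3
  blocked: P3 wants (1, 3, 1, 2), pool (2, 2, 6, 6) — not enough r3
  blocked: P8 wants (2, 3, 4, 4), pool (2, 2, 6, 6) — not enough r3
  blocked: P5 wants (3, 1, 3, 6), pool (2, 2, 6, 6) — not enough r4
Permanently blocked: P1, P7, P3, P8 and P5.


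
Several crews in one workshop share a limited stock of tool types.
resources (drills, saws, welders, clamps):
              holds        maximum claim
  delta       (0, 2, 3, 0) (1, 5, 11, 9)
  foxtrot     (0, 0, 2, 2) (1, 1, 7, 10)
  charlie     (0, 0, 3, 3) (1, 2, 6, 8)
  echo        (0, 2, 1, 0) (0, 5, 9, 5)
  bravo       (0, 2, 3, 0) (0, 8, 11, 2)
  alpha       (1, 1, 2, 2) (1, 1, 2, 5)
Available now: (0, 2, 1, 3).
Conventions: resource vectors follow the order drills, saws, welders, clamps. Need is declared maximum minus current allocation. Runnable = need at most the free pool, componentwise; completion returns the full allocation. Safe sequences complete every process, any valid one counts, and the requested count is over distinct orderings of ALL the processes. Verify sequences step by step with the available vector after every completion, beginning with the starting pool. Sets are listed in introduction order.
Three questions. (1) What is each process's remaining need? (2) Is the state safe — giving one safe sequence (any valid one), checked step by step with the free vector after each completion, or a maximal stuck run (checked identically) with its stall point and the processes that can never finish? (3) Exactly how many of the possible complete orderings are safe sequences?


(1) Outstanding need per process (order drills, saws, welders, clamps):
  delta: (1, 3, 8, 9)
  foxtrot: (1, 1, 5, 8)
  charlie: (1, 2, 3, 5)
  echo: (0, 3, 8, 5)
  bravo: (0, 6, 8, 2)
  alpha: (0, 0, 0, 3)
(2) SAFE — a valid safe sequence is alpha, charlie, foxtrot, echo, delta, bravo.
Key observation: alpha is the earliest step where a requested resource binds exactly: need (0, 0, 0, 3), pool (0, 2, 1, 3) at its turn.
Verifying each step:
  pool = (0, 2, 1, 3)
  alpha needs (0, 0, 0, 3) <= (0, 2, 1, 3) -> finishes; pool += (1, 1, 2, 2) = (1, 3, 3, 5)
  charlie needs (1, 2, 3, 5) <= (1, 3, 3, 5) -> finishes; pool += (0, 0, 3, 3) = (1, 3, 6, 8)
  foxtrot needs (1, 1, 5, 8) <= (1, 3, 6, 8) -> finishes; pool += (0, 0, 2, 2) = (1, 3, 8, 10)
  echo needs (0, 3, 8, 5) <= (1, 3, 8, 10) -> finishes; pool += (0, 2, 1, 0) = (1, 5, 9, 10)
  delta needs (1, 3, 8, 9) <= (1, 5, 9, 10) -> finishes; pool += (0, 2, 3, 0) = (1, 7, 12, 10)
  bravo needs (0, 6, 8, 2) <= (1, 7, 12, 10) -> finishes; pool += (0, 2, 3, 0) = (1, 9, 15, 10)
(3) The exact count: 2 of the possible complete orderings are safe sequences.


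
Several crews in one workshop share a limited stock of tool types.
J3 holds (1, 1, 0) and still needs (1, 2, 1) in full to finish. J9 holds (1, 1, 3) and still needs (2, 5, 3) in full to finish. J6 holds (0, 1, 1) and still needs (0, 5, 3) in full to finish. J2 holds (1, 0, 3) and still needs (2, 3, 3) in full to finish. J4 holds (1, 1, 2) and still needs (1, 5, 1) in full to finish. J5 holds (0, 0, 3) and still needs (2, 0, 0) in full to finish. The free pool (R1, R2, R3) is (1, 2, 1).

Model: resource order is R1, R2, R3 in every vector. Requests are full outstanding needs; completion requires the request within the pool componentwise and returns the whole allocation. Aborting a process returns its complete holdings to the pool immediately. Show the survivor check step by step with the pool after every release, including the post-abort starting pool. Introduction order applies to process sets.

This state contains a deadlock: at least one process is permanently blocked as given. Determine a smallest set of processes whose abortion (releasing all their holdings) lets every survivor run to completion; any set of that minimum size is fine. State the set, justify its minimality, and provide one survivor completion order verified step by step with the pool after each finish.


The answer: abort J9 and J6.
Key observation: the deadlocked J4 becomes finishable only because J9 and J6 released (1, 2, 4); it completes at step 3 below.
No one abort is enough; case by case: J3 alone leaves J9 blocked (short on R2); J9 alone leaves J6 blocked (short on R2); J6 alone leaves J9 blocked (short on R2); J2 alone leaves J9 blocked (short on R2); J4 alone leaves J9 blocked (short on R2); J5 alone leaves J9 blocked (short on R2).
The survivors complete as J2, J3, J4, J5. Verifying each step (starting from the post-abort pool):
  pool = (2, 4, 5)
  run J2 (needs (2, 3, 3), free (2, 4, 5)); after release of (1, 0, 3) the pool is (3, 4, 8)
  run J3 (needs (1, 2, 1), free (3, 4, 8)); after release of (1, 1, 0) the pool is (4, 5, 8)
  run J4 (needs (1, 5, 1), free (4, 5, 8)); after release of (1, 1, 2) the pool is (5, 6, 10)
  run J5 (needs (2, 0, 0), free (5, 6, 10)); after release of (0, 0, 3) the pool is (5, 6, 13)


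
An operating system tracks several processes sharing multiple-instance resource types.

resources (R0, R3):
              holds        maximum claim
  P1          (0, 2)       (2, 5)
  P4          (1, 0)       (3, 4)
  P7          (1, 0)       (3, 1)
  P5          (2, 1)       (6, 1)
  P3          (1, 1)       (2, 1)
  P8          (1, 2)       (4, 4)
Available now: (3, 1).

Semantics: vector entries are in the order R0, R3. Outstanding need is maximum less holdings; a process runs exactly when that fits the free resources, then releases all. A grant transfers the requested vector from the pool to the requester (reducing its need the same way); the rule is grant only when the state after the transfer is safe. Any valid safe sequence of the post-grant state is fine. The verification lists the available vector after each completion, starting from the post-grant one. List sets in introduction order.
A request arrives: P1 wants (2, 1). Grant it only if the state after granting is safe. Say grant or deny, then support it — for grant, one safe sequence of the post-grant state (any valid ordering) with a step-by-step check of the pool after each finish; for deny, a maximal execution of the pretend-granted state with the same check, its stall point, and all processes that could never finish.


DENY — the pretend-granted state is unsafe.
Key observation: after P3, P7 the pool peaks at (3, 1), and each blocked process is short somewhere: P1 on R3; P4 on R3; P5 on R0; P8 on R3.
On the post-grant state, P3, P7 is a maximal run — nothing extends it. Check, step by step:
  pool = (1, 0)
  run P3 (needs (1, 0), free (1, 0)); after release of (1, 1) the pool is (2, 1)
  run P7 (needs (2, 1), free (2, 1)); after release of (1, 0) the pool is (3, 1)
  P1 still needs (0, 2) but only (3, 1) is free — short on R3
  P4 still needs (2, 4) but only (3, 1) is free — short on R3
  P5 still needs (4, 0) but only (3, 1) is free — short on R0
  P8 still needs (3, 2) but only (3, 1) is free — short on R3
Had the request been granted, P1, P4, P5 and P8 could never finish.


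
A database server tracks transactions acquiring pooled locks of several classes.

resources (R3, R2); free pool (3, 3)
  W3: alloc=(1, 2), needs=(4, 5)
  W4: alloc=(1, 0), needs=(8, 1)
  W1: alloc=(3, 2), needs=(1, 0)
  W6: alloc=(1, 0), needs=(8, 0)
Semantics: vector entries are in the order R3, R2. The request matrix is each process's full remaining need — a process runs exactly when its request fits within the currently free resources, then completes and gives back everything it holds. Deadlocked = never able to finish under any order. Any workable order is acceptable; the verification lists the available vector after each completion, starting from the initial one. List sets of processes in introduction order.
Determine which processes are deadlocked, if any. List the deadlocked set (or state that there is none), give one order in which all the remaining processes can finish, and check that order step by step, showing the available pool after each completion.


Deadlocked set: W4 and W6.
Key observation: no order helps: past W1, W3, the free pool tops out at (7, 7), below what each blocked process needs in R3.
The rest can finish in the order W1, W3. Check, step by step:
  pool = (3, 3)
  W1: need (1, 0) fits (3, 3); releases (3, 2), pool now (6, 5)
  W3: need (4, 5) fits (6, 5); releases (1, 2), pool now (7, 7)
The blocked processes can never fit:
  W4 still needs (8, 1) but only (7, 7) is free — short on R3
  W6 still needs (8, 0) but only (7, 7) is free — short on R3


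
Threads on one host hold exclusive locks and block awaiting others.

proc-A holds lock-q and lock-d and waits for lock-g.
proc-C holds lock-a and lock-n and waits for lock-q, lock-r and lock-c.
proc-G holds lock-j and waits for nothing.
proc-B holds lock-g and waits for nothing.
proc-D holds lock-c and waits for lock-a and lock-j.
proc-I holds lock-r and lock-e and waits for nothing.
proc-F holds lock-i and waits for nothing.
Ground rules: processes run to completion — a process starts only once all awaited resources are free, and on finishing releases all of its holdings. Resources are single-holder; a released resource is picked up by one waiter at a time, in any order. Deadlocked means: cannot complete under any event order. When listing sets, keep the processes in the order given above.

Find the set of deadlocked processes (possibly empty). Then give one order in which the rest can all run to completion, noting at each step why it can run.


The deadlocked set is proc-C and proc-D.
Key observation: the loop proc-C -> proc-D -> proc-C blocks itself forever; no other process is dragged down with it.
A valid finishing order for the others: proc-F, proc-B, proc-G, proc-A, proc-I.
Verifying each step:
  proc-F waits on nothing -> runs at once and releases lock-i
  proc-B waits on nothing -> runs at once and releases lock-g
  proc-G waits on nothing -> runs at once and releases lock-j
  run proc-A (all its waits — lock-g — are resolved); releases lock-q and lock-d
  proc-I waits on nothing -> runs at once and releases lock-r and lock-e


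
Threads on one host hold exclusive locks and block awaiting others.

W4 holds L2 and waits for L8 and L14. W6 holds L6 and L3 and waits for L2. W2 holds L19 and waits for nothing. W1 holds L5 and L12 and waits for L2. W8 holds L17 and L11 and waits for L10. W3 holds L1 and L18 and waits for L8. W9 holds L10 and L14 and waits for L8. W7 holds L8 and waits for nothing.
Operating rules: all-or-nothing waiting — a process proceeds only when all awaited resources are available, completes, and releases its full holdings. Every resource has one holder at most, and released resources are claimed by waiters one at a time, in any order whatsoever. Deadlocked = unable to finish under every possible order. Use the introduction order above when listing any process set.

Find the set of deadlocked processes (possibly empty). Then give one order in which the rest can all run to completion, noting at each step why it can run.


No process is deadlocked.
Key observation: every chain of waits terminates; starting from the processes that wait on nothing, all the rest unlock in turn.
The rest can finish in the order W7, W9, W8, W4, W1, W3, W2, W6.
Walking it through:
  W7: no waits; runs immediately, freeing L8
  run W9 (all its waits — L8 — are resolved); releases L10 and L14
  run W8 (all its waits — L10 — are resolved); releases L17 and L11
  run W4 (all its waits — L8 and L14 — are resolved); releases L2
  run W1 (all its waits — L2 — are resolved); releases L5 and L12
  run W3 (all its waits — L8 — are resolved); releases L1 and L18
  W2: no waits; runs immediately, freeing L19
  run W6 (all its waits — L2 — are resolved); releases L6 and L3
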